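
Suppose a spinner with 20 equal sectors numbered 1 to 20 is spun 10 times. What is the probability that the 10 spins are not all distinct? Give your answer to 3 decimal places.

P(all 10 different) = 20/20 · 19/20 · ··· · 11/20 ≈ 0.065.
P(at least two equal) = 1 − 0.065 = 0.935.

0.935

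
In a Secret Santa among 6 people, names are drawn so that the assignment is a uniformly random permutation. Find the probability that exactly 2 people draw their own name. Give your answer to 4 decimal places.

0.1875

Choose which 2 of the 6 are fixed: C(6,2) = 15 ways.
The remaining 4 must have no fixed point: D(4) = 9.
P = 15·9/720 = 3/16 ≈ 0.1875.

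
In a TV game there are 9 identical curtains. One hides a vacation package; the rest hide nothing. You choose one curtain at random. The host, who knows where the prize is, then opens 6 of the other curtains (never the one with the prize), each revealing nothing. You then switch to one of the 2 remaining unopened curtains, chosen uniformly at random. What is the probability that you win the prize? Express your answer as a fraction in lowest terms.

Your original curtain holds the prize with probability 1/9, so the other 8 collectively hold it with probability 8/9.
The host can always find 6 empty curtains to open, so the reveals don't change that 8/9; it is now spread over the 2 remaining unopened curtains.
P(win by switching) = (8/9) · (1/2) = 4/9.

4/9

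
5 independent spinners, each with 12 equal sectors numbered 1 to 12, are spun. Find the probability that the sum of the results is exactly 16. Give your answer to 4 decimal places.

0.0055

There are 12^5 = 248832 equally likely outcomes.
The number of ordered 5-tuples from {1,…,12} summing to 16 is 1365.
P(sum = 16) = 1365/248832 = 455/82944 ≈ 0.0055.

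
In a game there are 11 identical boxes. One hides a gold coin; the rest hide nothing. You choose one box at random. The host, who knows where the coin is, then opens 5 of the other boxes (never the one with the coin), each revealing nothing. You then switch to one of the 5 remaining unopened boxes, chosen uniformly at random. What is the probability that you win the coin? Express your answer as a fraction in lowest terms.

2/11

Your original box holds the coin with probability 1/11, so the other 10 collectively hold it with probability 10/11.
The host can always find 5 empty boxes to open, so the reveals don't change that 10/11; it is now spread over the 5 remaining unopened boxes.
P(win by switching) = (10/11) · (1/5) = 2/11.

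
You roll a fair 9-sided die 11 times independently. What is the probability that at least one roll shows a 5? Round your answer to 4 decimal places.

P(no roll shows a 5) = (8/9)^11 ≈ 0.2737.
P(at least one) = 1 − 0.2737 = 0.7263.

0.7263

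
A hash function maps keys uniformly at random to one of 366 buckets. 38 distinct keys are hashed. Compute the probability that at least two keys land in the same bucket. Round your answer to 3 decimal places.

It's easier to compute the probability that all 38 are distinct.
P(all distinct) = 366/366 · 365/366 · ··· · 329/366 ≈ 0.137.
So the probability of at least one match is 1 − 0.137 = 0.863.

0.863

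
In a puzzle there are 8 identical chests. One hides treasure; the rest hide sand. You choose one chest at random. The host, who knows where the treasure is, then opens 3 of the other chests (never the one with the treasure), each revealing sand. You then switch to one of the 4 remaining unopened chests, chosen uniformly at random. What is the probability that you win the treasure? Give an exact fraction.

Your original chest holds the treasure with probability 1/8, so the other 7 collectively hold it with probability 7/8.
The host can always find 3 empty chests to open, so the reveals don't change that 7/8; it is now spread over the 4 remaining unopened chests.
P(win by switching) = (7/8) · (1/4) = 7/32.

7/32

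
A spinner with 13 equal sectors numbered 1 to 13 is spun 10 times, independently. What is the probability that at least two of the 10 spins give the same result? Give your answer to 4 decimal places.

0.9925

P(all 10 different) = 13/13 · 12/13 · ··· · 4/13 ≈ 0.0075.
P(at least two equal) = 1 − 0.0075 = 0.9925.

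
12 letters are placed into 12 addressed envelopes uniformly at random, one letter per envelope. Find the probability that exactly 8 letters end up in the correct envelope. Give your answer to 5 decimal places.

0.00001

Choose which 8 of the 12 are fixed: C(12,8) = 495 ways.
The remaining 4 must have no fixed point: D(4) = 9.
P = 495·9/479001600 = 1/107520 ≈ 0.00001.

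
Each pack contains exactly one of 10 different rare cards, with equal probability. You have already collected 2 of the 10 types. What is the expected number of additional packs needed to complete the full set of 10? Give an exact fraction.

761/28

Starting from 2 distinct types, each trial gives a new one with probability (10−i)/10 when i types are held, so the wait for the next new type is 10/(10−i).
E = 10/8 + 10/7 + 10/6 + 10/5 + 10/4 + 10/3 + 10/2 + 10/1 = 761/28.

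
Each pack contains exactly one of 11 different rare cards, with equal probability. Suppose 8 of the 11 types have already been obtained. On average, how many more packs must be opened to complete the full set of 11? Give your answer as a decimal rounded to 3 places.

Starting from 8 distinct types, each trial gives a new one with probability (11−i)/11 when i types are held, so the wait for the next new type is 11/(11−i).
E = 11/3 + 11/2 + 11/1 = 121/6 ≈ 20.167.

20.167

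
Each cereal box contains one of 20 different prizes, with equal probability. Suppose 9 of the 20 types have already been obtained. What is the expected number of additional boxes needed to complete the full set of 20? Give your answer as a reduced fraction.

83711/1386

Starting from 9 distinct types, each trial gives a new one with probability (20−i)/20 when i types are held, so the wait for the next new type is 20/(20−i).
E = 20/11 + 20/10 + 20/9 + 20/8 + 20/7 + 20/6 + 20/5 + 20/4 + 20/3 + 20/2 + 20/1 = 83711/1386.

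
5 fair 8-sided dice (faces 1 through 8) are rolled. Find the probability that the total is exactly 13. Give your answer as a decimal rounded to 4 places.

There are 8^5 = 32768 equally likely outcomes.
The number of ordered 5-tuples from {1,…,8} summing to 13 is 490.
P(sum = 13) = 490/32768 = 245/16384 ≈ 0.0150.

0.0150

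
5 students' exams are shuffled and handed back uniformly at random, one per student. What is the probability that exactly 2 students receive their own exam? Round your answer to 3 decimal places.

0.167

Choose which 2 of the 5 are fixed: C(5,2) = 10 ways.
The remaining 3 must have no fixed point: D(3) = 2.
P = 10·2/120 = 1/6 ≈ 0.167.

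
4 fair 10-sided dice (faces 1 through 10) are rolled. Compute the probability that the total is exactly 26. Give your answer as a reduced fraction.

There are 10^4 = 10000 equally likely outcomes.
The number of ordered 4-tuples from {1,…,10} summing to 26 is 540.
P(sum = 26) = 540/10000 = 27/500.

27/500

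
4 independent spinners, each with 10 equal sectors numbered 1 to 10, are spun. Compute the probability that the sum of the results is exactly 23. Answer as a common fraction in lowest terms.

33/500

There are 10^4 = 10000 equally likely outcomes.
The number of ordered 4-tuples from {1,…,10} summing to 23 is 660.
P(sum = 23) = 660/10000 = 33/500.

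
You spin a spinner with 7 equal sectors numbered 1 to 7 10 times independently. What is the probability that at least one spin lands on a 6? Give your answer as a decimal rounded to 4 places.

P(no spin lands on a 6) = (6/7)^10 ≈ 0.2141.
P(at least one) = 1 − 0.2141 = 0.7859.

0.7859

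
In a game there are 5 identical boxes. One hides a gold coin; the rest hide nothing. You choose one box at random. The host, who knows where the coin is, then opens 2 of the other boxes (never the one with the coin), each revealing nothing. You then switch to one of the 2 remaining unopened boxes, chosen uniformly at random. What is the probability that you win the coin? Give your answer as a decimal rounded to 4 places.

Your original box holds the coin with probability 1/5, so the other 4 collectively hold it with probability 4/5.
The host can always find 2 empty boxes to open, so the reveals don't change that 4/5; it is now spread over the 2 remaining unopened boxes.
P(win by switching) = (4/5) · (1/2) = 2/5 ≈ 0.4000.

0.4000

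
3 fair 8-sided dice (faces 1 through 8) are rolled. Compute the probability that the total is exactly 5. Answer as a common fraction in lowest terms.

There are 8^3 = 512 equally likely outcomes.
The number of ordered 3-tuples from {1,…,8} summing to 5 is 6.
P(sum = 5) = 6/512 = 3/256.

3/256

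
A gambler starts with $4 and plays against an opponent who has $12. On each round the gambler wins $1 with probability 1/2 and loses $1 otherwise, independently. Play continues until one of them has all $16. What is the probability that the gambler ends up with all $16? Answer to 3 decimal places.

With a fair step, P(i) = ½P(i−1) + ½P(i+1) with P(0)=0, P(16)=1 has the linear solution P(i) = i/16.
P(4) = 4/16 = 1/4 ≈ 0.250.

0.250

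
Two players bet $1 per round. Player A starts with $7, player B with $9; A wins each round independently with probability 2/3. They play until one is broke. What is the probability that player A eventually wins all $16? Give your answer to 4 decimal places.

Let r = q/p = (1/3)/(2/3) = 1/2. The recurrence P(i) = p·P(i+1) + q·P(i−1) with P(0)=0, P(16)=1 gives P(i) = (1 − r^i)/(1 − r^16).
P(7) = (1 − (1/2)^7) / (1 − (1/2)^16) = 65024/65535 ≈ 0.9922.

0.9922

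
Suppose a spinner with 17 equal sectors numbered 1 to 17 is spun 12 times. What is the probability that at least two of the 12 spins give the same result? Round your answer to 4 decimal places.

P(all 12 different) = 17/17 · 16/17 · ··· · 6/17 ≈ 0.0051.
P(at least two equal) = 1 − 0.0051 = 0.9949.

0.9949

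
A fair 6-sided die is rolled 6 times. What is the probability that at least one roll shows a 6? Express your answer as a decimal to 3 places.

P(no roll shows a 6) = (5/6)^6 ≈ 0.335.
P(at least one) = 1 − 0.335 = 0.665.

0.665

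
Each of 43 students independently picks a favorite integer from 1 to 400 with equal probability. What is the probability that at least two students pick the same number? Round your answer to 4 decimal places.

0.9039

It's easier to compute the probability that all 43 are distinct.
P(all distinct) = 400/400 · 399/400 · ··· · 358/400 ≈ 0.0961.
So the probability of at least one match is 1 − 0.0961 = 0.9039.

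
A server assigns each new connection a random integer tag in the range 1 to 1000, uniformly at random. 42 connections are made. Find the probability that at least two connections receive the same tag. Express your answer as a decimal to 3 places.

It's easier to compute the probability that all 42 are distinct.
P(all distinct) = 1000/1000 · 999/1000 · ··· · 959/1000 ≈ 0.418.
So the probability of at least one match is 1 − 0.418 = 0.582.

0.582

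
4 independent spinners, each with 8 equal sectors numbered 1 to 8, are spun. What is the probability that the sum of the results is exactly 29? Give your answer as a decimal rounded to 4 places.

0.0049

There are 8^4 = 4096 equally likely outcomes.
The number of ordered 4-tuples from {1,…,8} summing to 29 is 20.
P(sum = 29) = 20/4096 = 5/1024 ≈ 0.0049.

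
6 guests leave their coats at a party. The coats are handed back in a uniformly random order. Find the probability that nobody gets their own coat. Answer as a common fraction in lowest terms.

53/144

This is the derangement probability: permutations of 6 with no fixed point.
D(6) = 6! · (1 − 1/1! + 1/2! − ··· + (−1)^6/6!) = 265.
P = 265/720 = 53/144.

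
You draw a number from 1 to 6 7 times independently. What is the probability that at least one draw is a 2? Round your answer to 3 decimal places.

P(no draw is a 2) = (5/6)^7 ≈ 0.279.
P(at least one) = 1 − 0.279 = 0.721.

0.721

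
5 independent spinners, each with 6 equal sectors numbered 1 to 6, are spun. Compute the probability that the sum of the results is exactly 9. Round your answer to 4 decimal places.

There are 6^5 = 7776 equally likely outcomes.
The number of ordered 5-tuples from {1,…,6} summing to 9 is 70.
P(sum = 9) = 70/7776 = 35/3888 ≈ 0.0090.

0.0090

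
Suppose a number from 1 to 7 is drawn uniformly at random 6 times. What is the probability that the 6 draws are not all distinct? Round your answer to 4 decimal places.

P(all 6 different) = 7/7 · 6/7 · ··· · 2/7 ≈ 0.0428.
P(at least two equal) = 1 − 0.0428 = 0.9572.

0.9572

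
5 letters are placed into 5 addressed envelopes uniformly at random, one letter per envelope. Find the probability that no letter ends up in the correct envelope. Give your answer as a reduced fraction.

This is the derangement probability: permutations of 5 with no fixed point.
D(5) = 5! · (1 − 1/1! + 1/2! − ··· + (−1)^5/5!) = 44.
P = 44/120 = 11/30.

11/30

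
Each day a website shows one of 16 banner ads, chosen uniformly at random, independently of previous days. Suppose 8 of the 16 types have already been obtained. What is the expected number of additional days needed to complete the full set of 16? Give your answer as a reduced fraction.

Starting from 8 distinct types, each trial gives a new one with probability (16−i)/16 when i types are held, so the wait for the next new type is 16/(16−i).
E = 16/8 + 16/7 + 16/6 + 16/5 + 16/4 + 16/3 + 16/2 + 16/1 = 1522/35.

1522/35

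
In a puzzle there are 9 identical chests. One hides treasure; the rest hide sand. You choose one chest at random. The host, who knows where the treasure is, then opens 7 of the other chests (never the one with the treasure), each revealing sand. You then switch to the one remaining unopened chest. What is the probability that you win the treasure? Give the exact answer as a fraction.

8/9

Your original chest holds the treasure with probability 1/9, so the other 8 collectively hold it with probability 8/9.
The host can always find 7 empty chests to open, so the reveals don't change that 8/9; it is now spread over the 1 remaining unopened chest.
P(win by switching) = (8/9) · (1/1) = 8/9.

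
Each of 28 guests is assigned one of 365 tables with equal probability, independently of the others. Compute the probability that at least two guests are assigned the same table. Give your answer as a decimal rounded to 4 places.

It's easier to compute the probability that all 28 are distinct.
P(all distinct) = 365/365 · 364/365 · ··· · 338/365 ≈ 0.3455.
So the probability of at least one match is 1 − 0.3455 = 0.6545.

0.6545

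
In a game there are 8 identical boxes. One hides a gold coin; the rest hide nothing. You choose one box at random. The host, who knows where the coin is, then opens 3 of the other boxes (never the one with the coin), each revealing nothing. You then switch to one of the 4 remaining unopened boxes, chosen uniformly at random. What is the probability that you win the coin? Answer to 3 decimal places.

Your original box holds the coin with probability 1/8, so the other 7 collectively hold it with probability 7/8.
The host can always find 3 empty boxes to open, so the reveals don't change that 7/8; it is now spread over the 4 remaining unopened boxes.
P(win by switching) = (7/8) · (1/4) = 7/32 ≈ 0.219.

0.219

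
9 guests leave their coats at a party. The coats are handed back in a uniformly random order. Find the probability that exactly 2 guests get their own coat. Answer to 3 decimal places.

Choose which 2 of the 9 are fixed: C(9,2) = 36 ways.
The remaining 7 must have no fixed point: D(7) = 1854.
P = 36·1854/362880 = 103/560 ≈ 0.184.

0.184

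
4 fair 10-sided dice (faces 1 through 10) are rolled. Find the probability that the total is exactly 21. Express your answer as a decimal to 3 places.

0.066

There are 10^4 = 10000 equally likely outcomes.
The number of ordered 4-tuples from {1,…,10} summing to 21 is 660.
P(sum = 21) = 660/10000 = 33/500 ≈ 0.066.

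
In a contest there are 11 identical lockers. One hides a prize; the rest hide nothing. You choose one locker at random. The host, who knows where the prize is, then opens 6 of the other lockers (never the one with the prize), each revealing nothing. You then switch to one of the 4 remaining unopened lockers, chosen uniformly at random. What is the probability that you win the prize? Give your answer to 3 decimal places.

Your original locker holds the prize with probability 1/11, so the other 10 collectively hold it with probability 10/11.
The host can always find 6 empty lockers to open, so the reveals don't change that 10/11; it is now spread over the 4 remaining unopened lockers.
P(win by switching) = (10/11) · (1/4) = 5/22 ≈ 0.227.

0.227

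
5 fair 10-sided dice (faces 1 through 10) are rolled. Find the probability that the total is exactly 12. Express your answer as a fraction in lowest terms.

33/10000

There are 10^5 = 100000 equally likely outcomes.
The number of ordered 5-tuples from {1,…,10} summing to 12 is 330.
P(sum = 12) = 330/100000 = 33/10000.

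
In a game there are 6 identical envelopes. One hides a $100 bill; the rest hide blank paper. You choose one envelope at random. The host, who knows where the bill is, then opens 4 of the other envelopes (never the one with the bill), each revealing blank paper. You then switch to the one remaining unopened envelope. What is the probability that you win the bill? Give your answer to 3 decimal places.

Your original envelope holds the bill with probability 1/6, so the other 5 collectively hold it with probability 5/6.
The host can always find 4 empty envelopes to open, so the reveals don't change that 5/6; it is now spread over the 1 remaining unopened envelope.
P(win by switching) = (5/6) · (1/1) = 5/6 ≈ 0.833.

0.833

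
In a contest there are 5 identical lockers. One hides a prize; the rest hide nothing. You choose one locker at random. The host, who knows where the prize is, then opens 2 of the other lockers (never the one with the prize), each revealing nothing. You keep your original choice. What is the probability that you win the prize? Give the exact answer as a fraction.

1/5

The host can always open 2 empty lockers regardless of your choice, so the reveals give no information about your original locker.
P(win by staying) = 1/5.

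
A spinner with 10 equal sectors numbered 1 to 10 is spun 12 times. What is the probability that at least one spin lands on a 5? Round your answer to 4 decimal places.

P(no spin lands on a 5) = (9/10)^12 ≈ 0.2824.
P(at least one) = 1 − 0.2824 = 0.7176.

0.7176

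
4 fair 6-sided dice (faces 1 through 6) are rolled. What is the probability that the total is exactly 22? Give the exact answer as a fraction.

5/648

There are 6^4 = 1296 equally likely outcomes.
The number of ordered 4-tuples from {1,…,6} summing to 22 is 10.
P(sum = 22) = 10/1296 = 5/648.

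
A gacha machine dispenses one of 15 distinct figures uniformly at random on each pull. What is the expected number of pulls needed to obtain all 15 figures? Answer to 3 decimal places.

After i distinct types are collected, each trial gives a new one with probability (15−i)/15, so the expected wait for the next new type is 15/(15−i).
E = 15/15 + 15/14 + 15/13 + 15/12 + 15/11 + 15/10 + 15/9 + 15/8 + 15/7 + 15/6 + 15/5 + 15/4 + 15/3 + 15/2 + 15/1 = 1195757/24024 ≈ 49.773.

49.773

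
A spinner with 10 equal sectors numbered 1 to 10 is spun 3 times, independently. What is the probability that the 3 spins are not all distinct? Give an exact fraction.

P(all 3 different) = 10/10 · 9/10 · ··· · 8/10 = 18/25.
P(at least two equal) = 1 − 18/25 = 7/25.

7/25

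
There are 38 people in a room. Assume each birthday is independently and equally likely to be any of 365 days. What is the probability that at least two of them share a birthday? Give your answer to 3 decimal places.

0.864

It's easier to compute the probability that all 38 are distinct.
P(all distinct) = 365/365 · 364/365 · ··· · 328/365 ≈ 0.136.
So the probability of at least one match is 1 − 0.136 = 0.864.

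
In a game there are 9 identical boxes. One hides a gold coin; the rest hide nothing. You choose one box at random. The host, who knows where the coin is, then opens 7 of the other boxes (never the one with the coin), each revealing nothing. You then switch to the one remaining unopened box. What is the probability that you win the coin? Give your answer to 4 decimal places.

Your original box holds the coin with probability 1/9, so the other 8 collectively hold it with probability 8/9.
The host can always find 7 empty boxes to open, so the reveals don't change that 8/9; it is now spread over the 1 remaining unopened box.
P(win by switching) = (8/9) · (1/1) = 8/9 ≈ 0.8889.

0.8889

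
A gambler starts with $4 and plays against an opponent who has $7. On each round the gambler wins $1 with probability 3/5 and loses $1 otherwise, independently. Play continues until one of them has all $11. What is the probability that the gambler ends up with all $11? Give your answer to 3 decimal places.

Let r = q/p = (2/5)/(3/5) = 2/3. The recurrence P(i) = p·P(i+1) + q·P(i−1) with P(0)=0, P(11)=1 gives P(i) = (1 − r^i)/(1 − r^11).
P(4) = (1 − (2/3)^4) / (1 − (2/3)^11) = 142155/175099 ≈ 0.812.

0.812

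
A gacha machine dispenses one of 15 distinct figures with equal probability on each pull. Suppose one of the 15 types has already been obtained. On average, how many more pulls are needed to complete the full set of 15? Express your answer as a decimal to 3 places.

48.773

Starting from 1 distinct type, each trial gives a new one with probability (15−i)/15 when i types are held, so the wait for the next new type is 15/(15−i).
E = 15/14 + 15/13 + 15/12 + 15/11 + 15/10 + 15/9 + 15/8 + 15/7 + 15/6 + 15/5 + 15/4 + 15/3 + 15/2 + 15/1 = 1171733/24024 ≈ 48.773.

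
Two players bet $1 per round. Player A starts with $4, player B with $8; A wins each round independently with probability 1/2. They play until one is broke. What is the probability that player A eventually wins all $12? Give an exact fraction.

1/3

With a fair step, P(i) = ½P(i−1) + ½P(i+1) with P(0)=0, P(12)=1 has the linear solution P(i) = i/12.
P(4) = 4/12 = 1/3.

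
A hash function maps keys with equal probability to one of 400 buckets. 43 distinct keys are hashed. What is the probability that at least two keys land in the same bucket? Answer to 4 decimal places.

It's easier to compute the probability that all 43 are distinct.
P(all distinct) = 400/400 · 399/400 · ··· · 358/400 ≈ 0.0961.
So the probability of at least one match is 1 − 0.0961 = 0.9039.

0.9039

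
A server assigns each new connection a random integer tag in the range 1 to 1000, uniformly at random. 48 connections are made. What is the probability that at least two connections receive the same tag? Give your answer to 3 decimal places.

0.682

It's easier to compute the probability that all 48 are distinct.
P(all distinct) = 1000/1000 · 999/1000 · ··· · 953/1000 ≈ 0.318.
So the probability of at least one match is 1 − 0.318 = 0.682.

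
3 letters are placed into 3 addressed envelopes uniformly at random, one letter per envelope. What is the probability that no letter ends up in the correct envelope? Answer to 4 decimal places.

0.3333

This is the derangement probability: permutations of 3 with no fixed point.
D(3) = 3! · (1 − 1/1! + 1/2! − ··· + (−1)^3/3!) = 2.
P = 2/6 = 1/3 ≈ 0.3333.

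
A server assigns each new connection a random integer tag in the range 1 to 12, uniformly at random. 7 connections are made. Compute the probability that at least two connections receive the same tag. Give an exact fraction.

It's easier to compute the probability that all 7 are distinct.
P(all distinct) = 12/12 · 11/12 · ··· · 6/12 = 385/3456.
So the probability of at least one match is 1 − 385/3456 = 3071/3456.

3071/3456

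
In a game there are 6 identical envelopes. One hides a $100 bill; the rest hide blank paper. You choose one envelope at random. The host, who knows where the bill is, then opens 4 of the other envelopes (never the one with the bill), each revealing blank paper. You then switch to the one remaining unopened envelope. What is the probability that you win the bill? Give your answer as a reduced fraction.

Your original envelope holds the bill with probability 1/6, so the other 5 collectively hold it with probability 5/6.
The host can always find 4 empty envelopes to open, so the reveals don't change that 5/6; it is now spread over the 1 remaining unopened envelope.
P(win by switching) = (5/6) · (1/1) = 5/6.

5/6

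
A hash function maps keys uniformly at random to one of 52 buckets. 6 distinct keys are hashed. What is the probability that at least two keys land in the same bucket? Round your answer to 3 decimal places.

It's easier to compute the probability that all 6 are distinct.
P(all distinct) = 52/52 · 51/52 · ··· · 47/52 ≈ 0.741.
So the probability of at least one match is 1 − 0.741 = 0.259.

0.259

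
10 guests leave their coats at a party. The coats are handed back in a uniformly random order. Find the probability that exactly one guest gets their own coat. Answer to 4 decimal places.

0.3679

Choose which one is fixed: C(10,1) = 10 ways.
The remaining 9 must have no fixed point: D(9) = 133496.
P = 10·133496/3628800 = 16687/45360 ≈ 0.3679.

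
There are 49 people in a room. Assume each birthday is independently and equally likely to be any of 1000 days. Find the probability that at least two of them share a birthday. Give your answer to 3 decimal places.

It's easier to compute the probability that all 49 are distinct.
P(all distinct) = 1000/1000 · 999/1000 · ··· · 952/1000 ≈ 0.303.
So the probability of at least one match is 1 − 0.303 = 0.697.

0.697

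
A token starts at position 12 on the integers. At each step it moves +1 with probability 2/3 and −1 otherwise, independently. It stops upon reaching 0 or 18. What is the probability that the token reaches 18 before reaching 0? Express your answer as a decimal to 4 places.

0.9998

Let r = q/p = (1/3)/(2/3) = 1/2. The recurrence P(i) = p·P(i+1) + q·P(i−1) with P(0)=0, P(18)=1 gives P(i) = (1 − r^i)/(1 − r^18).
P(12) = (1 − (1/2)^12) / (1 − (1/2)^18) = 4160/4161 ≈ 0.9998.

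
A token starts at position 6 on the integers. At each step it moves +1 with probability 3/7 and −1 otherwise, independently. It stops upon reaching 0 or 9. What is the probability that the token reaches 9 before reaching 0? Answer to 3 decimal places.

0.375

Let r = q/p = (4/7)/(3/7) = 4/3. The recurrence P(i) = p·P(i+1) + q·P(i−1) with P(0)=0, P(9)=1 gives P(i) = (1 − r^i)/(1 − r^9).
P(6) = (1 − (4/3)^6) / (1 − (4/3)^9) = 2457/6553 ≈ 0.375.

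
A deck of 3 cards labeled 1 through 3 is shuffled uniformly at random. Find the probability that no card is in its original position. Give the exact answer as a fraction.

This is the derangement probability: permutations of 3 with no fixed point.
D(3) = 3! · (1 − 1/1! + 1/2! − ··· + (−1)^3/3!) = 2.
P = 2/6 = 1/3.

1/3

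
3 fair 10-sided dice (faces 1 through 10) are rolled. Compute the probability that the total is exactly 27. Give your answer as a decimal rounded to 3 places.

There are 10^3 = 1000 equally likely outcomes.
The number of ordered 3-tuples from {1,…,10} summing to 27 is 10.
P(sum = 27) = 10/1000 = 1/100 ≈ 0.010.

0.010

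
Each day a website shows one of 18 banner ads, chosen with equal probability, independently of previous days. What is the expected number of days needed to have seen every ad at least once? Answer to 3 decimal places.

62.912

After i distinct types are collected, each trial gives a new one with probability (18−i)/18, so the expected wait for the next new type is 18/(18−i).
E = 18/18 + 18/17 + 18/16 + 18/15 + 18/14 + 18/13 + 18/12 + 18/11 + 18/10 + 18/9 + 18/8 + 18/7 + 18/6 + 18/5 + 18/4 + 18/3 + 18/2 + 18/1 = 42822903/680680 ≈ 62.912.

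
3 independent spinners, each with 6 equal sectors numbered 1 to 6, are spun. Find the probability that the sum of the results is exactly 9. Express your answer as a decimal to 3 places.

0.116

There are 6^3 = 216 equally likely outcomes.
The number of ordered 3-tuples from {1,…,6} summing to 9 is 25.
P(sum = 9) = 25/216 ≈ 0.116.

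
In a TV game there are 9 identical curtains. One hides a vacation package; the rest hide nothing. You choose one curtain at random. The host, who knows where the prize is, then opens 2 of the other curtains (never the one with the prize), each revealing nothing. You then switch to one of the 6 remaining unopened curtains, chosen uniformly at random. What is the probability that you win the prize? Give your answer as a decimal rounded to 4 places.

Your original curtain holds the prize with probability 1/9, so the other 8 collectively hold it with probability 8/9.
The host can always find 2 empty curtains to open, so the reveals don't change that 8/9; it is now spread over the 6 remaining unopened curtains.
P(win by switching) = (8/9) · (1/6) = 4/27 ≈ 0.1481.

0.1481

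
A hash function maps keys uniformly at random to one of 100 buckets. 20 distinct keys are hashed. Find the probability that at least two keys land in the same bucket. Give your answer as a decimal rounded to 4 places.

It's easier to compute the probability that all 20 are distinct.
P(all distinct) = 100/100 · 99/100 · ··· · 81/100 ≈ 0.1304.
So the probability of at least one match is 1 − 0.1304 = 0.8696.

0.8696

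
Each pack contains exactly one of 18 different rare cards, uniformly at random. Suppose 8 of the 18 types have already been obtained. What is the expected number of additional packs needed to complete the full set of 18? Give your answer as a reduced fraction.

7381/140

Starting from 8 distinct types, each trial gives a new one with probability (18−i)/18 when i types are held, so the wait for the next new type is 18/(18−i).
E = 18/10 + 18/9 + 18/8 + 18/7 + 18/6 + 18/5 + 18/4 + 18/3 + 18/2 + 18/1 = 7381/140.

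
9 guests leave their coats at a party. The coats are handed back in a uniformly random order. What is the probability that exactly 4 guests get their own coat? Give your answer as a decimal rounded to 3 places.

0.015

Choose which 4 of the 9 are fixed: C(9,4) = 126 ways.
The remaining 5 must have no fixed point: D(5) = 44.
P = 126·44/362880 = 11/720 ≈ 0.015.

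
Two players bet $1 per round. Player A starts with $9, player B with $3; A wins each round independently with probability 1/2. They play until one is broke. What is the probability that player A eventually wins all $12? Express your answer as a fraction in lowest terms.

3/4

With a fair step, P(i) = ½P(i−1) + ½P(i+1) with P(0)=0, P(12)=1 has the linear solution P(i) = i/12.
P(9) = 9/12 = 3/4.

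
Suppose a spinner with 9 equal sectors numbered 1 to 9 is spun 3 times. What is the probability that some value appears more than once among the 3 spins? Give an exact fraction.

P(all 3 different) = 9/9 · 8/9 · ··· · 7/9 = 56/81.
P(at least two equal) = 1 − 56/81 = 25/81.

25/81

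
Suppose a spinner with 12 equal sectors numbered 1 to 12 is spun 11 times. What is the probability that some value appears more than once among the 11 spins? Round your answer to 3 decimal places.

0.999

P(all 11 different) = 12/12 · 11/12 · ··· · 2/12 ≈ 0.001.
P(at least two equal) = 1 − 0.001 = 0.999.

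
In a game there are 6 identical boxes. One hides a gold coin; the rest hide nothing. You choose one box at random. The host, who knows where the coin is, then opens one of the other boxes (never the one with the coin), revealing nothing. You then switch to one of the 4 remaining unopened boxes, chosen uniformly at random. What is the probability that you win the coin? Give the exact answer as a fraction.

5/24

Your original box holds the coin with probability 1/6, so the other 5 collectively hold it with probability 5/6.
The host can always find an empty box to open, so this doesn't change that 5/6; it is now spread over the 4 remaining unopened boxes.
P(win by switching) = (5/6) · (1/4) = 5/24.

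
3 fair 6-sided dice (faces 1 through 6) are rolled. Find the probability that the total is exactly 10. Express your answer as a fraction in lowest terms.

1/8

There are 6^3 = 216 equally likely outcomes.
The number of ordered 3-tuples from {1,…,6} summing to 10 is 27.
P(sum = 10) = 27/216 = 1/8.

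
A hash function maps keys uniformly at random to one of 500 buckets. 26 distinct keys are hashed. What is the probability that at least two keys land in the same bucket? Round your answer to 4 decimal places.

0.4838

It's easier to compute the probability that all 26 are distinct.
P(all distinct) = 500/500 · 499/500 · ··· · 475/500 ≈ 0.5162.
So the probability of at least one match is 1 − 0.5162 = 0.4838.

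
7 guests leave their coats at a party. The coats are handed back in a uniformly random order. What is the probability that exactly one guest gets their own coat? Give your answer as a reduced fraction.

Choose which one is fixed: C(7,1) = 7 ways.
The remaining 6 must have no fixed point: D(6) = 265.
P = 7·265/5040 = 53/144.

53/144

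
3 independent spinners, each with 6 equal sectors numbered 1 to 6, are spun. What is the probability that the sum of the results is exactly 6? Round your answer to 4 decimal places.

There are 6^3 = 216 equally likely outcomes.
The number of ordered 3-tuples from {1,…,6} summing to 6 is 10.
P(sum = 6) = 10/216 = 5/108 ≈ 0.0463.

0.0463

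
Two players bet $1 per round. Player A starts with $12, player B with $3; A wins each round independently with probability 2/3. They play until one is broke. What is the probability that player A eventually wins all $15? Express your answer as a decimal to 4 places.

Let r = q/p = (1/3)/(2/3) = 1/2. The recurrence P(i) = p·P(i+1) + q·P(i−1) with P(0)=0, P(15)=1 gives P(i) = (1 − r^i)/(1 − r^15).
P(12) = (1 − (1/2)^12) / (1 − (1/2)^15) = 4680/4681 ≈ 0.9998.

0.9998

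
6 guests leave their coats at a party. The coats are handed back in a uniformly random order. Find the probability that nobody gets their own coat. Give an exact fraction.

This is the derangement probability: permutations of 6 with no fixed point.
D(6) = 6! · (1 − 1/1! + 1/2! − ··· + (−1)^6/6!) = 265.
P = 265/720 = 53/144.

53/144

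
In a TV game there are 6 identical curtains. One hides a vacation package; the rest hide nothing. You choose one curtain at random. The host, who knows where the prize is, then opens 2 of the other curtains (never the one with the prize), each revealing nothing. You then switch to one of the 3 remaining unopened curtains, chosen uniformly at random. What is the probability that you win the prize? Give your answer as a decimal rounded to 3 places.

0.278

Your original curtain holds the prize with probability 1/6, so the other 5 collectively hold it with probability 5/6.
The host can always find 2 empty curtains to open, so the reveals don't change that 5/6; it is now spread over the 3 remaining unopened curtains.
P(win by switching) = (5/6) · (1/3) = 5/18 ≈ 0.278.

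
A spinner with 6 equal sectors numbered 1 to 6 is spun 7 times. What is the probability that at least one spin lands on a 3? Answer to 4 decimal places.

P(no spin lands on a 3) = (5/6)^7 ≈ 0.2791.
P(at least one) = 1 − 0.2791 = 0.7209.

0.7209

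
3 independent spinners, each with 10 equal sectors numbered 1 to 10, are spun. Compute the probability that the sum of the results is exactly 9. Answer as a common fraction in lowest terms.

7/250

There are 10^3 = 1000 equally likely outcomes.
The number of ordered 3-tuples from {1,…,10} summing to 9 is 28.
P(sum = 9) = 28/1000 = 7/250.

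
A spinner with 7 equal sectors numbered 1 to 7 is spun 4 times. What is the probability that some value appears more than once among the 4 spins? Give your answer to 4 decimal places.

P(all 4 different) = 7/7 · 6/7 · ··· · 4/7 ≈ 0.3499.
P(at least two equal) = 1 − 0.3499 = 0.6501.

0.6501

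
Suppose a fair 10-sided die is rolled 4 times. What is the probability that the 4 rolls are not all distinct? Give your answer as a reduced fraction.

62/125

P(all 4 different) = 10/10 · 9/10 · ··· · 7/10 = 63/125.
P(at least two equal) = 1 − 63/125 = 62/125.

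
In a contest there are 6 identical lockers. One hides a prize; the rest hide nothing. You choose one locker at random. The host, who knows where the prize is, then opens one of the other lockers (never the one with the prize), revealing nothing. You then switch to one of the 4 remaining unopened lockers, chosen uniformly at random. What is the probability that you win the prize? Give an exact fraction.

5/24

Your original locker holds the prize with probability 1/6, so the other 5 collectively hold it with probability 5/6.
The host can always find an empty locker to open, so this doesn't change that 5/6; it is now spread over the 4 remaining unopened lockers.
P(win by switching) = (5/6) · (1/4) = 5/24.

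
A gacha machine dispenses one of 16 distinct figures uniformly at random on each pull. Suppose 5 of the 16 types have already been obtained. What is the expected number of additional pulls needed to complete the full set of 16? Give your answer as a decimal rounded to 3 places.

48.318

Starting from 5 distinct types, each trial gives a new one with probability (16−i)/16 when i types are held, so the wait for the next new type is 16/(16−i).
E = 16/11 + 16/10 + 16/9 + 16/8 + 16/7 + 16/6 + 16/5 + 16/4 + 16/3 + 16/2 + 16/1 = 167422/3465 ≈ 48.318.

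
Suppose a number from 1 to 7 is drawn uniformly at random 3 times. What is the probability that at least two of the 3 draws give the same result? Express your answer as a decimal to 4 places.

P(all 3 different) = 7/7 · 6/7 · ··· · 5/7 ≈ 0.6122.
P(at least two equal) = 1 − 0.6122 = 0.3878.

0.3878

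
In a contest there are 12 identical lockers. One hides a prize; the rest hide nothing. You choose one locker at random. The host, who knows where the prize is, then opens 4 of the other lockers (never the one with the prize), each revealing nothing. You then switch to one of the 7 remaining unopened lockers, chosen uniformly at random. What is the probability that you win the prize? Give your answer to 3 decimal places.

0.131

Your original locker holds the prize with probability 1/12, so the other 11 collectively hold it with probability 11/12.
The host can always find 4 empty lockers to open, so the reveals don't change that 11/12; it is now spread over the 7 remaining unopened lockers.
P(win by switching) = (11/12) · (1/7) = 11/84 ≈ 0.131.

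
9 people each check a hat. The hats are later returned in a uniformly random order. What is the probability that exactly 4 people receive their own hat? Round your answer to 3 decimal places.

0.015

Choose which 4 of the 9 are fixed: C(9,4) = 126 ways.
The remaining 5 must have no fixed point: D(5) = 44.
P = 126·44/362880 = 11/720 ≈ 0.015.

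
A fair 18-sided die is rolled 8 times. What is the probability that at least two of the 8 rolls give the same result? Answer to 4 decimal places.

0.8399

P(all 8 different) = 18/18 · 17/18 · ··· · 11/18 ≈ 0.1601.
P(at least two equal) = 1 − 0.1601 = 0.8399.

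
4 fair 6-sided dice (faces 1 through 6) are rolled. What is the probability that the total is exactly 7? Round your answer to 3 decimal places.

0.015

There are 6^4 = 1296 equally likely outcomes.
The number of ordered 4-tuples from {1,…,6} summing to 7 is 20.
P(sum = 7) = 20/1296 = 5/324 ≈ 0.015.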